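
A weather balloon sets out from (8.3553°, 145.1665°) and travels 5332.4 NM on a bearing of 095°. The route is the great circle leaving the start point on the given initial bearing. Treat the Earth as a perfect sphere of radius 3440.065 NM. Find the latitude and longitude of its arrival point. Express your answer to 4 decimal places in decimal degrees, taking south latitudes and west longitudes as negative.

latitude -4.7727°, longitude -126.7398°

Central angle δ = d/R = 1.550087 rad.
Start latitude φ₁ = 0.145827 rad; initial bearing θ = 1.658063 rad.
sin φ₂ = sin φ₁ cos δ + cos φ₁ sin δ cos θ = (0.145311)(0.020708) + (0.989386)(0.999786)(-0.087156) = -0.083203
φ₂ = asin(-0.083203) = -0.083299 rad = -4.7727°.
Then Δλ = atan2(0.985410, 0.032798) = 1.537525 rad, from sin θ sin δ cos φ₁ over cos δ − sin φ₁ sin φ₂.
λ₂ = 145.1665° + 88.0937° = 233.2602°, normalized to (−180°, 180°] → -126.7398°.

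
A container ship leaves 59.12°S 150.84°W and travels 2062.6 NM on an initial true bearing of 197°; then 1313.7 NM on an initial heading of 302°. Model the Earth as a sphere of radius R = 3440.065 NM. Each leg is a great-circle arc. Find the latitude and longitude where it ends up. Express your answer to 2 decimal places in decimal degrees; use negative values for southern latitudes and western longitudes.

latitude -61.77°, longitude 63.80°

Apply the spherical direct solution leg by leg, carrying full precision between legs.
Leg 1: from (-59.12°, -150.84°), δ = 2062.6/3440.065 = 0.599582 rad, θ = 197° → φ = -80.23°, λ = 105.72°.
Leg 2: from (-80.23°, 105.72°), δ = 1313.7/3440.065 = 0.381882 rad, θ = 302° → φ = -61.77°, λ = 63.80°.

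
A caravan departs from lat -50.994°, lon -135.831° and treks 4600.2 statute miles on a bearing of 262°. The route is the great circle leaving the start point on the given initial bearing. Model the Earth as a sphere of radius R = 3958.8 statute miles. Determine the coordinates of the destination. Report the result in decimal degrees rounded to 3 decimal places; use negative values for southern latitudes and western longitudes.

latitude -22.908°, longitude 143.600°

δ = 4600.2/3958.8 = 1.162019 rad (66.5788°).
Start latitude φ₁ = -0.890013 rad; initial bearing θ = 4.572763 rad.
sin φ₂ = sin φ₁ cos δ + cos φ₁ sin δ cos θ = (-0.777080)(0.397488) + (0.629402)(0.917607)(-0.139173) = -0.389258
φ₂ = asin(-0.389258) = -0.399826 rad = -22.908°.
Then Δλ = atan2(-0.571923, 0.095003) = -1.406188 rad, from sin θ sin δ cos φ₁ over cos δ − sin φ₁ sin φ₂.
λ₂ = -135.831° + -80.569° = -216.400°, normalized to (−180°, 180°] → 143.600°.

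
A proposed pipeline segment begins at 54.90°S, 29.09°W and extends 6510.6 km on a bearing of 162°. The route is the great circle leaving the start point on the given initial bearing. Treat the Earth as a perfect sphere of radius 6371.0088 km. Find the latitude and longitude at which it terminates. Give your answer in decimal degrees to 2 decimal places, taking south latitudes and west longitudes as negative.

Central angle δ = d/R = 1.021910 rad.
With φ₁ = -54.90° = -0.958186 rad and θ = 162° = 2.827433 rad:
Destination latitude: φ₂ = arcsin( sin φ₁ cos δ + cos φ₁ sin δ cos θ ) = arcsin(-0.893391) = -63.30°.
Δλ = atan2( sin θ sin δ cos φ₁ , cos δ − sin φ₁ sin φ₂ ) = atan2(0.151585, -0.209190) = 2.514528 rad = 144.07°.
Hence λ₂ = -29.09° + 144.07° = 114.98°.

latitude -63.30°, longitude 114.98°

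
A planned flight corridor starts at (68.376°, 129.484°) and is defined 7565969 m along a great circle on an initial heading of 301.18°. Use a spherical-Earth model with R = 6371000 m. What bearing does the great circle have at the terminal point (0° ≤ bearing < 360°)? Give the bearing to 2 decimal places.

Central angle δ = d/R = 1.187564 rad.
Start latitude φ₁ = 1.193386 rad; initial bearing θ = 5.256583 rad.
Destination latitude: φ₂ = arcsin( sin φ₁ cos δ + cos φ₁ sin δ cos θ ) = arcsin(0.524555) = 31.638°.
Δλ = atan2( sin θ sin δ cos φ₁ , cos δ − sin φ₁ sin φ₂ ) = atan2(-0.292410, -0.113718) = -1.941695 rad = -111.251°.
λ₂ = λ₁ + Δλ = 18.233°.
The forward bearing on arrival equals the back-azimuth from the destination plus 180°.
Back-azimuth from P₂ (31.64°, 18.23°) to P₁ (68.38°, 129.48°), with Δλ' = λ₁ − λ₂ = 111.25°: atan2( sin Δλ' cos φ₁ , cos φ₂ sin φ₁ − sin φ₂ cos φ₁ cos Δλ' ) = 21.74°.
Final bearing = (21.74° + 180°) mod 360° = 201.74°.

final bearing 201.74°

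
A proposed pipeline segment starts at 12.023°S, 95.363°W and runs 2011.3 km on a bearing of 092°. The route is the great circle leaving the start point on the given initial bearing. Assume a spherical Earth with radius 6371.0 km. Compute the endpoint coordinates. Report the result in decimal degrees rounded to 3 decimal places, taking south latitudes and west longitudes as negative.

latitude -12.041°, longitude -76.865°

Central angle δ = d/R = 0.315696 rad.
With φ₁ = -12.023° = -0.209841 rad and θ = 92° = 1.605703 rad:
Destination latitude: φ₂ = arcsin( sin φ₁ cos δ + cos φ₁ sin δ cos θ ) = arcsin(-0.208608) = -12.041°.
Δλ = atan2( sin θ sin δ cos φ₁ , cos δ − sin φ₁ sin φ₂ ) = atan2(0.303483, 0.907127) = 0.322849 rad = 18.498°.
Hence λ₂ = -95.363° + 18.498° = -76.865°.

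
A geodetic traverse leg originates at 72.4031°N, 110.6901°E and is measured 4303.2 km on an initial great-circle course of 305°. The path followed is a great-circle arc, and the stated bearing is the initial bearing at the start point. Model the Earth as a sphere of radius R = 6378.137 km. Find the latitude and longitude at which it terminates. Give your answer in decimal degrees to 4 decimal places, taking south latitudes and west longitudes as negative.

Angular distance δ = d/R = 4303.2 / 6378.137 = 0.674680 rad.
Converting: φ₁ = 1.263672 rad, θ = 5.323254 rad.
Destination latitude: φ₂ = arcsin( sin φ₁ cos δ + cos φ₁ sin δ cos θ ) = arcsin(0.852682) = 58.5045°.
Then Δλ = atan2(-0.154691, -0.031875) = -1.774009 rad, from sin θ sin δ cos φ₁ over cos δ − sin φ₁ sin φ₂.
λ₂ = λ₁ + Δλ = 9.0469°.

latitude 58.5045°, longitude 9.0469°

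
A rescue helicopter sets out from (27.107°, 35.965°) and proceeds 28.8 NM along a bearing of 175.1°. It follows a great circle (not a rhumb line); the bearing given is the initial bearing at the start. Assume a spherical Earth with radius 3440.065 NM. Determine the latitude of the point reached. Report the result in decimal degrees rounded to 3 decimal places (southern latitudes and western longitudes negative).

latitude 26.629°

Angular distance δ = d/R = 28.8 / 3440.065 = 0.008372 rad.
Converting: φ₁ = 0.473106 rad, θ = 3.056072 rad.
Applying the spherical law of cosines for sides, sin φ₂ = sin φ₁ cos δ + cos φ₁ sin δ cos θ = 0.448213, so φ₂ = 26.629°.
Then Δλ = atan2(0.000637, 0.795735) = 0.000800 rad, from sin θ sin δ cos φ₁ over cos δ − sin φ₁ sin φ₂.
Hence λ₂ = 35.965° + 0.046° = 36.011°.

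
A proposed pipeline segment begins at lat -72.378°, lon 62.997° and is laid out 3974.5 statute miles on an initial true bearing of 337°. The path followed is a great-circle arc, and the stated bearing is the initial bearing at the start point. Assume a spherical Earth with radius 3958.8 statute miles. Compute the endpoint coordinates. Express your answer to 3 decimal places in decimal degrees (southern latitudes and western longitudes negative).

δ = 3974.5/3958.8 = 1.003966 rad (57.5230°).
Start latitude φ₁ = -1.263234 rad; initial bearing θ = 5.881760 rad.
sin φ₂ = sin φ₁ cos δ + cos φ₁ sin δ cos θ = (-0.953074)(0.536961) + (0.302736)(0.843607)(0.920505) = -0.276676
φ₂ = asin(-0.276676) = -0.280333 rad = -16.062°.
For the longitude increment, Δλ = atan2( sin θ sin δ cos φ₁, cos δ − sin φ₁ sin φ₂ ) = atan2(-0.099789, 0.273268) = -20.061°.
Hence λ₂ = 62.997° + -20.061° = 42.936°.

latitude -16.062°, longitude 42.936°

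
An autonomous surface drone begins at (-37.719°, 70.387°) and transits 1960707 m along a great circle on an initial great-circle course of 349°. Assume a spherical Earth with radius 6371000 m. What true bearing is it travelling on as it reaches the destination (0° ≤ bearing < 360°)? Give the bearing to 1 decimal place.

final bearing 350.7°

Angular distance δ = d/R = 1960707 / 6371000 = 0.307755 rad.
With φ₁ = -37.719° = -0.658321 rad and θ = 349° = 6.091199 rad:
Applying the spherical law of cosines for sides, sin φ₂ = sin φ₁ cos δ + cos φ₁ sin δ cos θ = -0.347832, so φ₂ = -20.355°.
For the longitude increment, Δλ = atan2( sin θ sin δ cos φ₁, cos δ − sin φ₁ sin φ₂ ) = atan2(-0.045721, 0.740216) = -3.534°.
λ₂ = λ₁ + Δλ = 66.853°.
The forward bearing on arrival equals the back-azimuth from the destination plus 180°.
Back-azimuth from P₂ (-20.4°, 66.9°) to P₁ (-37.7°, 70.4°), with Δλ' = λ₁ − λ₂ = 3.5°: atan2( sin Δλ' cos φ₁ , cos φ₂ sin φ₁ − sin φ₂ cos φ₁ cos Δλ' ) = 170.7°.
Final bearing = (170.7° + 180°) mod 360° = 350.7°.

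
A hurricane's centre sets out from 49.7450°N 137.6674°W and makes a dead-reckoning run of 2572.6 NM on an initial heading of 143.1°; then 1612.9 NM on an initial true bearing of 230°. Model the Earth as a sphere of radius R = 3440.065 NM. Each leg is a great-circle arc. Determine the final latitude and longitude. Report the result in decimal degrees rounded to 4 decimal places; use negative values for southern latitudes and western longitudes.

latitude -5.6492°, longitude -133.3484°

Apply the spherical direct solution leg by leg, carrying full precision between legs.
Leg 1: from (49.7450°, -137.6674°), δ = 2572.6/3440.065 = 0.747835 rad, θ = 143.1° → φ = 12.0120°, λ = -112.9932°.
Leg 2: from (12.0120°, -112.9932°), δ = 1612.9/3440.065 = 0.468857 rad, θ = 230° → φ = -5.6492°, λ = -133.3484°.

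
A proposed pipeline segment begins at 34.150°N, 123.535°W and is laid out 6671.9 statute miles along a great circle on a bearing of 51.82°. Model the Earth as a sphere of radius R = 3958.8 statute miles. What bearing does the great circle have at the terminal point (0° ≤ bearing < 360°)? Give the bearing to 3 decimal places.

final bearing 133.445°

Angular distance δ = d/R = 6671.9 / 3958.8 = 1.685334 rad.
With φ₁ = 34.150° = 0.596030 rad and θ = 51.82° = 0.904430 rad:
Applying the spherical law of cosines for sides, sin φ₂ = sin φ₁ cos δ + cos φ₁ sin δ cos θ = 0.444041, so φ₂ = 26.362°.
Δλ = atan2( sin θ sin δ cos φ₁ , cos δ − sin φ₁ sin φ₂ ) = atan2(0.646268, -0.363555) = 2.083220 rad = 119.360°.
λ₂ = λ₁ + Δλ = -4.175°.
The forward bearing on arrival equals the back-azimuth from the destination plus 180°.
Back-azimuth from P₂ (26.362°, -4.175°) to P₁ (34.150°, -123.535°), with Δλ' = λ₁ − λ₂ = -119.360°: atan2( sin Δλ' cos φ₁ , cos φ₂ sin φ₁ − sin φ₂ cos φ₁ cos Δλ' ) = 313.445°.
Final bearing = (313.445° + 180°) mod 360° = 133.445°.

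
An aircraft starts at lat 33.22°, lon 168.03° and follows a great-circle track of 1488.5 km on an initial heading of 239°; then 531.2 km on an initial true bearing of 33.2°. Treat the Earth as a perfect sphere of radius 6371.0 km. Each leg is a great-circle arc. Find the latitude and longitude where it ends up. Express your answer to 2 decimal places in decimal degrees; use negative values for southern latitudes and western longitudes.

latitude 29.64°, longitude 158.32°

Apply the spherical direct solution leg by leg, carrying full precision between legs.
Leg 1: from (33.22°, 168.03°), δ = 1488.5/6371 = 0.233637 rad, θ = 239° → φ = 25.67°, λ = 155.31°.
Leg 2: from (25.67°, 155.31°), δ = 531.2/6371 = 0.083378 rad, θ = 33.2° → φ = 29.64°, λ = 158.32°.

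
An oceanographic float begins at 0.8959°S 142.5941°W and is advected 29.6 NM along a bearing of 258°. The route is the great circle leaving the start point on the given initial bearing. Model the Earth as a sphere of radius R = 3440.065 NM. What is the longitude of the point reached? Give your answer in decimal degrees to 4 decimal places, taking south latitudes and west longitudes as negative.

Central angle δ = d/R = 0.008604 rad.
Converting: φ₁ = -0.015636 rad, θ = 4.502949 rad.
Applying the spherical law of cosines for sides, sin φ₂ = sin φ₁ cos δ + cos φ₁ sin δ cos θ = -0.017424, so φ₂ = -0.9984°.
For the longitude increment, Δλ = atan2( sin θ sin δ cos φ₁, cos δ − sin φ₁ sin φ₂ ) = atan2(-0.008415, 0.999691) = -0.4823°.
λ₂ = λ₁ + Δλ = -143.0764°.

longitude -143.0764°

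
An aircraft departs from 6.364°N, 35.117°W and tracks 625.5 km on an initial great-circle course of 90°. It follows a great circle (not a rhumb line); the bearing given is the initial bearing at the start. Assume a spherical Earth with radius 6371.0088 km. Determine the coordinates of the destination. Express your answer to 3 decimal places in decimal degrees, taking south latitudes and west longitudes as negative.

latitude 6.333°, longitude -29.457°

δ = 625.5/6371.0088 = 0.098179 rad (5.6252°).
With φ₁ = 6.364° = 0.111073 rad and θ = 90° = 1.570796 rad:
Destination latitude: φ₂ = arcsin( sin φ₁ cos δ + cos φ₁ sin δ cos θ ) = arcsin(0.110311) = 6.333°.
Δλ = atan2( sin θ sin δ cos φ₁ , cos δ − sin φ₁ sin φ₂ ) = atan2(0.097417, 0.982957) = 0.098784 rad = 5.660°.
Hence λ₂ = -35.117° + 5.660° = -29.457°.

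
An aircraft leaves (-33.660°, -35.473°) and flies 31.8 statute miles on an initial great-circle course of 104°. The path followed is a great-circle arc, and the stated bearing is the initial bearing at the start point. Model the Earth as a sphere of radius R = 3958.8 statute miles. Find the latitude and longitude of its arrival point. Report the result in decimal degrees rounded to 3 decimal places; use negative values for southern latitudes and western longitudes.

Central angle δ = d/R = 0.008033 rad.
With φ₁ = -33.660° = -0.587478 rad and θ = 104° = 1.815142 rad:
Applying the spherical law of cosines for sides, sin φ₂ = sin φ₁ cos δ + cos φ₁ sin δ cos θ = -0.555863, so φ₂ = -33.770°.
Then Δλ = atan2(0.006487, 0.691873) = 0.009376 rad, from sin θ sin δ cos φ₁ over cos δ − sin φ₁ sin φ₂.
λ₂ = λ₁ + Δλ = -34.936°.

latitude -33.770°, longitude -34.936°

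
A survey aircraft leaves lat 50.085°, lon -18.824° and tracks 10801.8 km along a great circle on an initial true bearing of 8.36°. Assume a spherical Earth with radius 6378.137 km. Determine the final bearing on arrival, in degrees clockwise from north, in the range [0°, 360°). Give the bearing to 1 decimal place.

The arc subtends δ = 10801.8/6378.137 = 1.693567 rad at the centre.
Converting: φ₁ = 0.874148 rad, θ = 0.145910 rad.
Destination latitude: φ₂ = arcsin( sin φ₁ cos δ + cos φ₁ sin δ cos θ ) = arcsin(0.536126) = 32.420°.
Δλ = atan2( sin θ sin δ cos φ₁ , cos δ − sin φ₁ sin φ₂ ) = atan2(0.092589, -0.533669) = 2.969808 rad = 170.157°.
Hence λ₂ = -18.824° + 170.157° = 151.333°.
The forward bearing on arrival equals the back-azimuth from the destination plus 180°.
Back-azimuth from P₂ (32.4°, 151.3°) to P₁ (50.1°, -18.8°), with Δλ' = λ₁ − λ₂ = -170.2°: atan2( sin Δλ' cos φ₁ , cos φ₂ sin φ₁ − sin φ₂ cos φ₁ cos Δλ' ) = 353.7°.
Final bearing = (353.7° + 180°) mod 360° = 173.7°.

final bearing 173.7°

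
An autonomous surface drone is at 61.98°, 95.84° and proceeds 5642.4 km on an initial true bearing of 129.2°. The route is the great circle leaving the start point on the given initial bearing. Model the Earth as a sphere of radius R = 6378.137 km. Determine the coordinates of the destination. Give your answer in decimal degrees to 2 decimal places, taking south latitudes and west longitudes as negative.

latitude 19.24°, longitude 135.26°

Angular distance δ = d/R = 5642.4 / 6378.137 = 0.884647 rad.
Start latitude φ₁ = 1.081755 rad; initial bearing θ = 2.254965 rad.
Applying the spherical law of cosines for sides, sin φ₂ = sin φ₁ cos δ + cos φ₁ sin δ cos θ = 0.329578, so φ₂ = 19.24°.
Then Δλ = atan2(0.281665, 0.342616) = 0.688072 rad, from sin θ sin δ cos φ₁ over cos δ − sin φ₁ sin φ₂.
λ₂ = 95.84° + 39.42° = 135.26°.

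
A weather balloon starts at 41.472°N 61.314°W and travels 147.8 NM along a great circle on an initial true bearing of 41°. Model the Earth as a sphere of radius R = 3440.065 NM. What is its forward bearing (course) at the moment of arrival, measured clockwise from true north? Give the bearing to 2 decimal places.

Angular distance δ = d/R = 147.8 / 3440.065 = 0.042964 rad.
With φ₁ = 41.472° = 0.723823 rad and θ = 41° = 0.715585 rad:
Destination latitude: φ₂ = arcsin( sin φ₁ cos δ + cos φ₁ sin δ cos θ ) = arcsin(0.685931) = 43.309°.
Δλ = atan2( sin θ sin δ cos φ₁ , cos δ − sin φ₁ sin φ₂ ) = atan2(0.021114, 0.544817) = 0.038734 rad = 2.219°.
Hence λ₂ = -61.314° + 2.219° = -59.095°.
The forward bearing on arrival equals the back-azimuth from the destination plus 180°.
Back-azimuth from P₂ (43.31°, -59.09°) to P₁ (41.47°, -61.31°), with Δλ' = λ₁ − λ₂ = -2.22°: atan2( sin Δλ' cos φ₁ , cos φ₂ sin φ₁ − sin φ₂ cos φ₁ cos Δλ' ) = 222.50°.
Final bearing = (222.50° + 180°) mod 360° = 42.50°.

final bearing 42.50°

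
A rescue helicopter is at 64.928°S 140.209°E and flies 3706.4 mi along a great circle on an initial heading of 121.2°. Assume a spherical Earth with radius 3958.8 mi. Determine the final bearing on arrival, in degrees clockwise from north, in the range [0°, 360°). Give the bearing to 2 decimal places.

Central angle δ = d/R = 0.936243 rad.
Converting: φ₁ = -1.133207 rad, θ = 2.115339 rad.
Destination latitude: φ₂ = arcsin( sin φ₁ cos δ + cos φ₁ sin δ cos θ ) = arcsin(-0.713745) = -45.540°.
For the longitude increment, Δλ = atan2( sin θ sin δ cos φ₁, cos δ − sin φ₁ sin φ₂ ) = atan2(0.291908, -0.053676) = 100.419°.
λ₂ = 140.209° + 100.419° = 240.628°, normalized to (−180°, 180°] → -119.372°.
The forward bearing on arrival equals the back-azimuth from the destination plus 180°.
Back-azimuth from P₂ (-45.54°, -119.37°) to P₁ (-64.93°, 140.21°), with Δλ' = λ₁ − λ₂ = 259.58°: atan2( sin Δλ' cos φ₁ , cos φ₂ sin φ₁ − sin φ₂ cos φ₁ cos Δλ' ) = 211.17°.
Final bearing = (211.17° + 180°) mod 360° = 31.17°.

final bearing 31.17°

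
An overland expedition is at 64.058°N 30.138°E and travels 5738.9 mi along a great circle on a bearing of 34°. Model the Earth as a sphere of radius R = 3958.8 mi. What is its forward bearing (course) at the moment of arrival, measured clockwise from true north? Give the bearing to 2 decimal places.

δ = 5738.9/3958.8 = 1.449656 rad (83.0592°).
With φ₁ = 64.058° = 1.118023 rad and θ = 34° = 0.593412 rad:
Destination latitude: φ₂ = arcsin( sin φ₁ cos δ + cos φ₁ sin δ cos θ ) = arcsin(0.468681) = 27.949°.
For the longitude increment, Δλ = atan2( sin θ sin δ cos φ₁, cos δ − sin φ₁ sin φ₂ ) = atan2(0.242832, -0.300612) = 141.069°.
λ₂ = λ₁ + Δλ = 171.207°.
The forward bearing on arrival equals the back-azimuth from the destination plus 180°.
Back-azimuth from P₂ (27.95°, 171.21°) to P₁ (64.06°, 30.14°), with Δλ' = λ₁ − λ₂ = -141.07°: atan2( sin Δλ' cos φ₁ , cos φ₂ sin φ₁ − sin φ₂ cos φ₁ cos Δλ' ) = 343.92°.
Final bearing = (343.92° + 180°) mod 360° = 163.92°.

final bearing 163.92°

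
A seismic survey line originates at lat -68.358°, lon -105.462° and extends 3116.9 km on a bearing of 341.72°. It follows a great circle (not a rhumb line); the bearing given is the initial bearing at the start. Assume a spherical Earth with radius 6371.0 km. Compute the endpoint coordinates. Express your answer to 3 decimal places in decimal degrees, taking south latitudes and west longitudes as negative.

latitude -40.988°, longitude -116.723°

δ = 3116.9/6371 = 0.489232 rad (28.0310°).
Converting: φ₁ = -1.193072 rad, θ = 5.964139 rad.
Applying the spherical law of cosines for sides, sin φ₂ = sin φ₁ cos δ + cos φ₁ sin δ cos θ = -0.655896, so φ₂ = -40.988°.
Then Δλ = atan2(-0.054364, 0.273034) = -0.196539 rad, from sin θ sin δ cos φ₁ over cos δ − sin φ₁ sin φ₂.
λ₂ = λ₁ + Δλ = -116.723°.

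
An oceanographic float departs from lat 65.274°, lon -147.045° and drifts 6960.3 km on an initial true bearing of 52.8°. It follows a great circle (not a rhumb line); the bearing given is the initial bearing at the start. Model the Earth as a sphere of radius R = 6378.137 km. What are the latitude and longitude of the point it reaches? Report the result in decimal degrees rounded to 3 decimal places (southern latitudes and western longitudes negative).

Angular distance δ = d/R = 6960.3 / 6378.137 = 1.091275 rad.
Start latitude φ₁ = 1.139246 rad; initial bearing θ = 0.921534 rad.
Applying the spherical law of cosines for sides, sin φ₂ = sin φ₁ cos δ + cos φ₁ sin δ cos θ = 0.643426, so φ₂ = 40.048°.
Then Δλ = atan2(0.295595, -0.123081) = 1.965346 rad, from sin θ sin δ cos φ₁ over cos δ − sin φ₁ sin φ₂.
λ₂ = -147.045° + 112.606° = -34.439°.

latitude 40.048°, longitude -34.439°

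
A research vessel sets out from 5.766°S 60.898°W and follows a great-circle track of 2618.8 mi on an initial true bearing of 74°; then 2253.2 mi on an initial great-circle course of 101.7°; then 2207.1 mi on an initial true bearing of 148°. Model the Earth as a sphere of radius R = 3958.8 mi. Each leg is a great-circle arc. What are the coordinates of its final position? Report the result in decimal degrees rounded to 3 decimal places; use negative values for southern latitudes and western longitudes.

Apply the spherical direct solution leg by leg, carrying full precision between legs.
Leg 1: from (-5.766°, -60.898°), δ = 2618.8/3958.8 = 0.661514 rad, θ = 74° → φ = 5.117°, λ = -24.537°.
Leg 2: from (5.117°, -24.537°), δ = 2253.2/3958.8 = 0.569162 rad, θ = 101.7° → φ = -1.932°, λ = 7.336°.
Leg 3: from (-1.932°, 7.336°), δ = 2207.1/3958.8 = 0.557517 rad, θ = 148° → φ = -28.492°, λ = 25.939°.

latitude -28.492°, longitude 25.939°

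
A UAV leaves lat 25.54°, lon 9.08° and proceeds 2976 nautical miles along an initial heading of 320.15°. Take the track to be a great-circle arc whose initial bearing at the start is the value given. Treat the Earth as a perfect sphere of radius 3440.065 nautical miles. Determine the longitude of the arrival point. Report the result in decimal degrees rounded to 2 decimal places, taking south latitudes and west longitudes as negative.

longitude -46.58°

The arc subtends δ = 2976/3440.065 = 0.865100 rad at the centre.
Start latitude φ₁ = 0.445757 rad; initial bearing θ = 5.587672 rad.
sin φ₂ = sin φ₁ cos δ + cos φ₁ sin δ cos θ = (0.431141)(0.648564) + (0.902285)(0.761160)(0.767725) = 0.806883
φ₂ = asin(0.806883) = 0.938856 rad = 53.79°.
Δλ = atan2( sin θ sin δ cos φ₁ , cos δ − sin φ₁ sin φ₂ ) = atan2(-0.440077, 0.300684) = -0.971399 rad = -55.66°.
λ₂ = 9.08° + -55.66° = -46.58°.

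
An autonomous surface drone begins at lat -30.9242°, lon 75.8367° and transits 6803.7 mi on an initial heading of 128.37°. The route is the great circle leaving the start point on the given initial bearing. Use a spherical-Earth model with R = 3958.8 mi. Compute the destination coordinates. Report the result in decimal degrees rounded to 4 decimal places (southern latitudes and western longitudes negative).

Central angle δ = d/R = 1.718627 rad.
With φ₁ = -30.9242° = -0.539729 rad and θ = 128.37° = 2.240479 rad:
sin φ₂ = sin φ₁ cos δ + cos φ₁ sin δ cos θ = (-0.513904)(-0.147293) + (0.857848)(0.989093)(-0.620737) = -0.450996
φ₂ = asin(-0.450996) = -0.467881 rad = -26.8076°.
For the longitude increment, Δλ = atan2( sin θ sin δ cos φ₁, cos δ − sin φ₁ sin φ₂ ) = atan2(0.665233, -0.379061) = 119.6752°.
λ₂ = 75.8367° + 119.6752° = 195.5119°, normalized to (−180°, 180°] → -164.4881°.

latitude -26.8076°, longitude -164.4881°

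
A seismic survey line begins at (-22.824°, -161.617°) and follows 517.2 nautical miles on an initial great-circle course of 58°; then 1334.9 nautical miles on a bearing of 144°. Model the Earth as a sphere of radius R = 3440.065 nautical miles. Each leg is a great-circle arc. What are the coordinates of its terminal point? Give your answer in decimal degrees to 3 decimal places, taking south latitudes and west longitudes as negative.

latitude -35.330°, longitude -138.118°

Apply the spherical direct solution leg by leg, carrying full precision between legs.
Leg 1: from (-22.824°, -161.617°), δ = 517.2/3440.065 = 0.150346 rad, θ = 58° → φ = -18.081°, λ = -153.938°.
Leg 2: from (-18.081°, -153.938°), δ = 1334.9/3440.065 = 0.388045 rad, θ = 144° → φ = -35.330°, λ = -138.118°.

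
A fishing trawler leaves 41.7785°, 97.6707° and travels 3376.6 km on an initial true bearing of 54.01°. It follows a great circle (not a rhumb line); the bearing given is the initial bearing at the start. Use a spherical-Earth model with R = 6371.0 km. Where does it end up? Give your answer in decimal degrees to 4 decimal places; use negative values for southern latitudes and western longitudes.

latitude 52.7861°, longitude 140.2275°

δ = 3376.6/6371 = 0.529995 rad (30.3665°).
With φ₁ = 41.7785° = 0.729172 rad and θ = 54.01° = 0.942652 rad:
Applying the spherical law of cosines for sides, sin φ₂ = sin φ₁ cos δ + cos φ₁ sin δ cos θ = 0.796383, so φ₂ = 52.7861°.
Then Δλ = atan2(0.305027, 0.332217) = 0.742756 rad, from sin θ sin δ cos φ₁ over cos δ − sin φ₁ sin φ₂.
λ₂ = λ₁ + Δλ = 140.2275°.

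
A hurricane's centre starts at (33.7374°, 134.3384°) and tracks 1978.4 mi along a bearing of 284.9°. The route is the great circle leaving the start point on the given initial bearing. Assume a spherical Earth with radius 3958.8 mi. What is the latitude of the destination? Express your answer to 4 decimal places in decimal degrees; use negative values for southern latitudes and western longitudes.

latitude 36.1523°

The arc subtends δ = 1978.4/3958.8 = 0.499747 rad at the centre.
Converting: φ₁ = 0.588829 rad, θ = 4.972443 rad.
sin φ₂ = sin φ₁ cos δ + cos φ₁ sin δ cos θ = (0.555387)(0.877704) + (0.831592)(0.479204)(0.257133) = 0.589933
φ₂ = asin(0.589933) = 0.630976 rad = 36.1523°.
Then Δλ = atan2(-0.385103, 0.550062) = -0.610798 rad, from sin θ sin δ cos φ₁ over cos δ − sin φ₁ sin φ₂.
λ₂ = λ₁ + Δλ = 99.3422°.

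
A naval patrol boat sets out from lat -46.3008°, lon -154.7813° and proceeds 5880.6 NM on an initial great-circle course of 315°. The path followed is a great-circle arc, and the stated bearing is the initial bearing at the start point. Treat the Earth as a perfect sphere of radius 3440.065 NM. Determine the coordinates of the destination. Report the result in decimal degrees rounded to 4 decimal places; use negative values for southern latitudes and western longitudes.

latitude 35.7148°, longitude 145.6162°

Central angle δ = d/R = 1.709444 rad.
Converting: φ₁ = -0.808101 rad, θ = 5.497787 rad.
Applying the spherical law of cosines for sides, sin φ₂ = sin φ₁ cos δ + cos φ₁ sin δ cos θ = 0.583751, so φ₂ = 35.7148°.
Δλ = atan2( sin θ sin δ cos φ₁ , cos δ − sin φ₁ sin φ₂ ) = atan2(-0.483833, 0.283834) = -1.040260 rad = -59.6025°.
λ₂ = -154.7813° + -59.6025° = -214.3838°, normalized to (−180°, 180°] → 145.6162°.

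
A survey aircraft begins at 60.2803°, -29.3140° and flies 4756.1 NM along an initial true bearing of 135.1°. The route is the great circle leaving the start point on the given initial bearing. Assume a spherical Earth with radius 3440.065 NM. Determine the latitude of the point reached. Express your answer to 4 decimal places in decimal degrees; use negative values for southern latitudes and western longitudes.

Angular distance δ = d/R = 4756.1 / 3440.065 = 1.382561 rad.
Start latitude φ₁ = 1.052090 rad; initial bearing θ = 2.357940 rad.
sin φ₂ = sin φ₁ cos δ + cos φ₁ sin δ cos θ = (0.868461)(0.187126) + (0.495757)(0.982336)(-0.708340) = -0.182450
φ₂ = asin(-0.182450) = -0.183478 rad = -10.5125°.
Δλ = atan2( sin θ sin δ cos φ₁ , cos δ − sin φ₁ sin φ₂ ) = atan2(0.343760, 0.345577) = 0.782762 rad = 44.8490°.
λ₂ = -29.3140° + 44.8490° = 15.5350°.

latitude -10.5125°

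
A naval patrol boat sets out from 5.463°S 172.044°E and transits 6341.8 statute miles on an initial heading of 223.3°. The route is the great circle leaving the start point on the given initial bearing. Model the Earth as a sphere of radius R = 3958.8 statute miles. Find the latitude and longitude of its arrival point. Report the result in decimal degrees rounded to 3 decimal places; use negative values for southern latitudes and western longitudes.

Central angle δ = d/R = 1.601950 rad.
With φ₁ = -5.463° = -0.095347 rad and θ = 223.3° = 3.897320 rad:
Destination latitude: φ₂ = arcsin( sin φ₁ cos δ + cos φ₁ sin δ cos θ ) = arcsin(-0.721150) = -46.150°.
Then Δλ = atan2(-0.682372, -0.099804) = -1.716027 rad, from sin θ sin δ cos φ₁ over cos δ − sin φ₁ sin φ₂.
λ₂ = 172.044° + -98.321° = 73.723°.

latitude -46.150°, longitude 73.723°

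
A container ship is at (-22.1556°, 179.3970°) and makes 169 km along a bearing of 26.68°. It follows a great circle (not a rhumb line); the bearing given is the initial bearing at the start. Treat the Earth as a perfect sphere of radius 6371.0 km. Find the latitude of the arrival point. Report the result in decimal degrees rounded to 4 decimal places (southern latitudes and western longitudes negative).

latitude -20.7960°

The arc subtends δ = 169/6371 = 0.026526 rad at the centre.
Converting: φ₁ = -0.386688 rad, θ = 0.465654 rad.
Destination latitude: φ₂ = arcsin( sin φ₁ cos δ + cos φ₁ sin δ cos θ ) = arcsin(-0.355041) = -20.7960°.
Then Δλ = atan2(0.011030, 0.865754) = 0.012739 rad, from sin θ sin δ cos φ₁ over cos δ − sin φ₁ sin φ₂.
λ₂ = 179.3970° + 0.7299° = 180.1269°, normalized to (−180°, 180°] → -179.8731°.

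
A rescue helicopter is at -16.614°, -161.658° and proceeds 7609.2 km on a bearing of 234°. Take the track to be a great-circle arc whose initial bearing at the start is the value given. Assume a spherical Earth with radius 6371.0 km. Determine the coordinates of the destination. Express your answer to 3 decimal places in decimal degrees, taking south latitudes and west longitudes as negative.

latitude -38.970°, longitude 122.942°

The arc subtends δ = 7609.2/6371 = 1.194349 rad at the centre.
With φ₁ = -16.614° = -0.289969 rad and θ = 234° = 4.084070 rad:
sin φ₂ = sin φ₁ cos δ + cos φ₁ sin δ cos θ = (-0.285923)(0.367619) + (0.958253)(0.929977)(-0.587785) = -0.628917
φ₂ = asin(-0.628917) = -0.680159 rad = -38.970°.
Δλ = atan2( sin θ sin δ cos φ₁ , cos δ − sin φ₁ sin φ₂ ) = atan2(-0.720958, 0.187797) = -1.315976 rad = -75.400°.
λ₂ = -161.658° + -75.400° = -237.058°, normalized to (−180°, 180°] → 122.942°.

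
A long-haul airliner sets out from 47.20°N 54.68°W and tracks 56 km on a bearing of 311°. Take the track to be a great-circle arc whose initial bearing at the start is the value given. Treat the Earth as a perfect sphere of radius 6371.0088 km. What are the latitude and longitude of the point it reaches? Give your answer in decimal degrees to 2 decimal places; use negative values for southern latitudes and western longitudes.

latitude 47.53°, longitude -55.24°

δ = 56/6371.0088 = 0.008790 rad (0.5036°).
With φ₁ = 47.20° = 0.823795 rad and θ = 311° = 5.427974 rad:
sin φ₂ = sin φ₁ cos δ + cos φ₁ sin δ cos θ = (0.733730)(0.999961) + (0.679441)(0.008790)(0.656059) = 0.737620
φ₂ = asin(0.737620) = 0.829538 rad = 47.53°.
Δλ = atan2( sin θ sin δ cos φ₁ , cos δ − sin φ₁ sin φ₂ ) = atan2(-0.004507, 0.458748) = -0.009825 rad = -0.56°.
λ₂ = -54.68° + -0.56° = -55.24°.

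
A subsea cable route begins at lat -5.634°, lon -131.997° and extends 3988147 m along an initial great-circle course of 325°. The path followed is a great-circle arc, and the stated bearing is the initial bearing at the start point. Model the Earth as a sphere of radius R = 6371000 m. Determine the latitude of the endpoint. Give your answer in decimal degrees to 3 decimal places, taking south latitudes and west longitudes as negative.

latitude 23.457°

Central angle δ = d/R = 0.625984 rad.
Converting: φ₁ = -0.098332 rad, θ = 5.672320 rad.
Destination latitude: φ₂ = arcsin( sin φ₁ cos δ + cos φ₁ sin δ cos θ ) = arcsin(0.398060) = 23.457°.
For the longitude increment, Δλ = atan2( sin θ sin δ cos φ₁, cos δ − sin φ₁ sin φ₂ ) = atan2(-0.334432, 0.849466) = -21.489°.
λ₂ = λ₁ + Δλ = -153.486°.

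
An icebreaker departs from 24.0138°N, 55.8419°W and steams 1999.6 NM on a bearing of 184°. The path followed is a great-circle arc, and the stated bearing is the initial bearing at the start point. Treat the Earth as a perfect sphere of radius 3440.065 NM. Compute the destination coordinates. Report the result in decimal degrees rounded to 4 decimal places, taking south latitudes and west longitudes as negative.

latitude -9.2195°, longitude -58.0657°

δ = 1999.6/3440.065 = 0.581268 rad (33.3042°).
With φ₁ = 24.0138° = 0.419120 rad and θ = 184° = 3.211406 rad:
Applying the spherical law of cosines for sides, sin φ₂ = sin φ₁ cos δ + cos φ₁ sin δ cos θ = -0.160217, so φ₂ = -9.2195°.
For the longitude increment, Δλ = atan2( sin θ sin δ cos φ₁, cos δ − sin φ₁ sin φ₂ ) = atan2(-0.034987, 0.900968) = -2.2238°.
Hence λ₂ = -55.8419° + -2.2238° = -58.0657°.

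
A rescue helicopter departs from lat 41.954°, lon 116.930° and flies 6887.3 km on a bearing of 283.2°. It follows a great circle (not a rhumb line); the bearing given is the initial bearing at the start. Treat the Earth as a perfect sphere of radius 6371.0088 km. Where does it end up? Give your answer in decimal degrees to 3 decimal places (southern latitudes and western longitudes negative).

Central angle δ = d/R = 1.081038 rad.
Start latitude φ₁ = 0.732235 rad; initial bearing θ = 4.942772 rad.
Destination latitude: φ₂ = arcsin( sin φ₁ cos δ + cos φ₁ sin δ cos θ ) = arcsin(0.464344) = 27.668°.
Then Δλ = atan2(-0.638920, 0.159983) = -1.325445 rad, from sin θ sin δ cos φ₁ over cos δ − sin φ₁ sin φ₂.
λ₂ = 116.930° + -75.942° = 40.988°.

latitude 27.668°, longitude 40.988°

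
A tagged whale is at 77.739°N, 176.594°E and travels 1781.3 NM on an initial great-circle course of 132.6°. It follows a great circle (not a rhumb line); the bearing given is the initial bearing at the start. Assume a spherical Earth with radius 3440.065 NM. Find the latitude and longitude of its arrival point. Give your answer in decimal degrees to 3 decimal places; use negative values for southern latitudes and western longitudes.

latitude 51.072°, longitude -147.965°

Angular distance δ = d/R = 1781.3 / 3440.065 = 0.517810 rad.
Converting: φ₁ = 1.356802 rad, θ = 2.314307 rad.
sin φ₂ = sin φ₁ cos δ + cos φ₁ sin δ cos θ = (0.977190)(0.868905) + (0.212365)(0.494978)(-0.676876) = 0.777935
φ₂ = asin(0.777935) = 0.891373 rad = 51.072°.
Then Δλ = atan2(0.077376, 0.108714) = 0.618557 rad, from sin θ sin δ cos φ₁ over cos δ − sin φ₁ sin φ₂.
λ₂ = 176.594° + 35.441° = 212.035°, normalized to (−180°, 180°] → -147.965°.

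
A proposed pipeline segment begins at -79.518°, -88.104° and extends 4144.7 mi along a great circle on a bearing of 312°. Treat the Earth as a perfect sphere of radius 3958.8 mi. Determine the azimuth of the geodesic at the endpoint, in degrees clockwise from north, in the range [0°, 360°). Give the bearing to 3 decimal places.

Central angle δ = d/R = 1.046959 rad.
Start latitude φ₁ = -1.387851 rad; initial bearing θ = 5.445427 rad.
Applying the spherical law of cosines for sides, sin φ₂ = sin φ₁ cos δ + cos φ₁ sin δ cos θ = -0.386450, so φ₂ = -22.734°.
Then Δλ = atan2(-0.117069, 0.120205) = -0.772178 rad, from sin θ sin δ cos φ₁ over cos δ − sin φ₁ sin φ₂.
Hence λ₂ = -88.104° + -44.243° = -132.347°.
The forward bearing on arrival equals the back-azimuth from the destination plus 180°.
Back-azimuth from P₂ (-22.734°, -132.347°) to P₁ (-79.518°, -88.104°), with Δλ' = λ₁ − λ₂ = 44.243°: atan2( sin Δλ' cos φ₁ , cos φ₂ sin φ₁ − sin φ₂ cos φ₁ cos Δλ' ) = 171.571°.
Final bearing = (171.571° + 180°) mod 360° = 351.571°.

final bearing 351.571°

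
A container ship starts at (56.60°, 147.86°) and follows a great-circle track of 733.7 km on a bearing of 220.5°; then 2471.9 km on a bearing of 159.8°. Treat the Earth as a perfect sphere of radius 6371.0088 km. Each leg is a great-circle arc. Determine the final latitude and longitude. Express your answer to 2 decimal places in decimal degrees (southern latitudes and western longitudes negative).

latitude 30.10°, longitude 149.68°

Apply the spherical direct solution leg by leg, carrying full precision between legs.
Leg 1: from (56.60°, 147.86°), δ = 733.7/6371.0088 = 0.115162 rad, θ = 220.5° → φ = 51.37°, λ = 140.99°.
Leg 2: from (51.37°, 140.99°), δ = 2471.9/6371.0088 = 0.387992 rad, θ = 159.8° → φ = 30.10°, λ = 149.68°.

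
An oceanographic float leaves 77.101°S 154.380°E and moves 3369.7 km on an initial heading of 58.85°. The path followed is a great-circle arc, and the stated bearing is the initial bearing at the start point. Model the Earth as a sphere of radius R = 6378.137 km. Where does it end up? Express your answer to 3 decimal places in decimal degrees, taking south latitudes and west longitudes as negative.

latitude -51.596°, longitude -161.635°

Angular distance δ = d/R = 3369.7 / 6378.137 = 0.528320 rad.
Start latitude φ₁ = -1.345666 rad; initial bearing θ = 1.027126 rad.
Applying the spherical law of cosines for sides, sin φ₂ = sin φ₁ cos δ + cos φ₁ sin δ cos θ = -0.783652, so φ₂ = -51.596°.
For the longitude increment, Δλ = atan2( sin θ sin δ cos φ₁, cos δ − sin φ₁ sin φ₂ ) = atan2(0.096303, 0.099778) = 43.985°.
λ₂ = 154.380° + 43.985° = 198.365°, normalized to (−180°, 180°] → -161.635°.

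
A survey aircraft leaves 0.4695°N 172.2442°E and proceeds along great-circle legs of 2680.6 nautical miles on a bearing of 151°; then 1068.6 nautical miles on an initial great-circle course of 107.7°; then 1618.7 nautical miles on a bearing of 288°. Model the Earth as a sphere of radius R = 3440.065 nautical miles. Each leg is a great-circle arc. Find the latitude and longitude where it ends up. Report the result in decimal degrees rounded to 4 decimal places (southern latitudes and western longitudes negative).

latitude -28.4437°, longitude -169.0678°

Apply the spherical direct solution leg by leg, carrying full precision between legs.
Leg 1: from (0.4695°, 172.2442°), δ = 2680.6/3440.065 = 0.779229 rad, θ = 151° → φ = -37.5008°, λ = -162.3240°.
Leg 2: from (-37.5008°, -162.3240°), δ = 1068.6/3440.065 = 0.310634 rad, θ = 107.7° → φ = -40.7956°, λ = -139.7024°.
Leg 3: from (-40.7956°, -139.7024°), δ = 1618.7/3440.065 = 0.470543 rad, θ = 288° → φ = -28.4437°, λ = -169.0678°.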